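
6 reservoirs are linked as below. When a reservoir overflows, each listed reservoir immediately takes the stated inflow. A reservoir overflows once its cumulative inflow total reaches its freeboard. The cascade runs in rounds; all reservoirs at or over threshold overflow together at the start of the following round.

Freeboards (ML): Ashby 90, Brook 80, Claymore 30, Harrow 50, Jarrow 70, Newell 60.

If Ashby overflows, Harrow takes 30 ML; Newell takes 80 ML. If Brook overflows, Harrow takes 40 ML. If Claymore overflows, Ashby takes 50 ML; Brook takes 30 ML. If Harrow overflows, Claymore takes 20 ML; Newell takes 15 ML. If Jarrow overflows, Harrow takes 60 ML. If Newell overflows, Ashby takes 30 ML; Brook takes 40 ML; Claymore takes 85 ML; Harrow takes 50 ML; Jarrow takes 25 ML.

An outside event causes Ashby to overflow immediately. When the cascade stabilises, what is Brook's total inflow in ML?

Round 1 — Ashby overflows (initial).
  Harrow: +30 → 30 < 50
  Newell: +80 → 80 ≥ 60
Round 2 — Newell overflows.
  Brook: +40 → 40 < 80
  Claymore: +85 → 85 ≥ 30
  Harrow: +50 → 80 ≥ 50
  Jarrow: +25 → 25 < 70
Round 3 — Claymore, Harrow overflow.
  Brook: +30 → 70 < 80
No further overflows.

70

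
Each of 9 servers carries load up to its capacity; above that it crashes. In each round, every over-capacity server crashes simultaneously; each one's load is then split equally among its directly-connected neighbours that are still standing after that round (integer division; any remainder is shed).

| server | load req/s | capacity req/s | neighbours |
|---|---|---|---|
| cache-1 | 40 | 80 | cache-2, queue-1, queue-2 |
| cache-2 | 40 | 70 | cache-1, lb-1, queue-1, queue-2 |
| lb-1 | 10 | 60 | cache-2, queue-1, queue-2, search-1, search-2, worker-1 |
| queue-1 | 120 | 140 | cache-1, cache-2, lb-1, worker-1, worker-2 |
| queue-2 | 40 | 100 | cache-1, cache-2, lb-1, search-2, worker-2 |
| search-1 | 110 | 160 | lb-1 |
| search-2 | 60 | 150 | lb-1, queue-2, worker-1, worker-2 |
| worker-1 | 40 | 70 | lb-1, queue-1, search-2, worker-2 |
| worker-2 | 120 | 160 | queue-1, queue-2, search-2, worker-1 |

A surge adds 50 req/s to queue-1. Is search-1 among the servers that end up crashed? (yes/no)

Round 1 — queue-1 at 170 > 140. queue-1 crashes.
  queue-1 sheds 170 req/s to cache-1, cache-2, lb-1, worker-1, worker-2: 34 each.
    cache-1: 40+34 = 74 ≤ 80
    cache-2: 40+34 = 74 > 70
    lb-1: 10+34 = 44 ≤ 60
    worker-1: 40+34 = 74 > 70
    worker-2: 120+34 = 154 ≤ 160
Round 2 — cache-2, worker-1 crash.
  cache-2 sheds 74 req/s to cache-1, lb-1, queue-2: 24 each (2 lost).
    cache-1: 74+24 = 98 > 80
    lb-1: 44+24 = 68 > 60
    queue-2: 40+24 = 64 ≤ 100
  worker-1 sheds 74 req/s to lb-1, search-2, worker-2: 24 each (2 lost).
    lb-1: 68+24 = 92 > 60
    search-2: 60+24 = 84 ≤ 150
    worker-2: 154+24 = 178 > 160
Round 3 — cache-1, lb-1, worker-2 crash.
  cache-1 sheds 98 req/s to queue-2: 98 each.
    queue-2: 64+98 = 162 > 100
  lb-1 sheds 92 req/s to queue-2, search-1, search-2: 30 each (2 lost).
    queue-2: 162+30 = 192 > 100
    search-1: 110+30 = 140 ≤ 160
    search-2: 84+30 = 114 ≤ 150
  worker-2 sheds 178 req/s to queue-2, search-2: 89 each.
    queue-2: 192+89 = 281 > 100
    search-2: 114+89 = 203 > 150
Round 4 — queue-2, search-2 crash.
  queue-2 sheds 281 req/s: no online neighbours, lost.
  search-2 sheds 203 req/s: no online neighbours, lost.
No further crashes.

no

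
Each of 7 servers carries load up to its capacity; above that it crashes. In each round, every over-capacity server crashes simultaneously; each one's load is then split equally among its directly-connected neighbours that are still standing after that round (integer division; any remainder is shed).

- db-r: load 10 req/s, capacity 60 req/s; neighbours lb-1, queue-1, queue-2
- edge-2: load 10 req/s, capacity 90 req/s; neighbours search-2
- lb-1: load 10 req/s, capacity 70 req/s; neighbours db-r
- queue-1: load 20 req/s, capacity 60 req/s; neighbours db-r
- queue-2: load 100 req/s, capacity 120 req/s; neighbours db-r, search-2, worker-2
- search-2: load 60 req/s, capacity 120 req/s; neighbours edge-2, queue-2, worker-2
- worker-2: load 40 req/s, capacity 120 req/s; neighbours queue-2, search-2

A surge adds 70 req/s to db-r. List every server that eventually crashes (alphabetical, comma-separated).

db-r, queue-2, search-2, worker-2

Round 1 — db-r at 80 > 60. db-r crashes.
  db-r sheds 80 req/s to lb-1, queue-1, queue-2: 26 each (2 lost).
    lb-1: 10+26 = 36 ≤ 70
    queue-1: 20+26 = 46 ≤ 60
    queue-2: 100+26 = 126 > 120
Round 2 — queue-2 crashes.
  queue-2 sheds 126 req/s to search-2, worker-2: 63 each.
    search-2: 60+63 = 123 > 120
    worker-2: 40+63 = 103 ≤ 120
Round 3 — search-2 crashes.
  search-2 sheds 123 req/s to edge-2, worker-2: 61 each (1 lost).
    edge-2: 10+61 = 71 ≤ 90
    worker-2: 103+61 = 164 > 120
Round 4 — worker-2 crashes.
  worker-2 sheds 164 req/s: no online neighbours, lost.
No further crashes.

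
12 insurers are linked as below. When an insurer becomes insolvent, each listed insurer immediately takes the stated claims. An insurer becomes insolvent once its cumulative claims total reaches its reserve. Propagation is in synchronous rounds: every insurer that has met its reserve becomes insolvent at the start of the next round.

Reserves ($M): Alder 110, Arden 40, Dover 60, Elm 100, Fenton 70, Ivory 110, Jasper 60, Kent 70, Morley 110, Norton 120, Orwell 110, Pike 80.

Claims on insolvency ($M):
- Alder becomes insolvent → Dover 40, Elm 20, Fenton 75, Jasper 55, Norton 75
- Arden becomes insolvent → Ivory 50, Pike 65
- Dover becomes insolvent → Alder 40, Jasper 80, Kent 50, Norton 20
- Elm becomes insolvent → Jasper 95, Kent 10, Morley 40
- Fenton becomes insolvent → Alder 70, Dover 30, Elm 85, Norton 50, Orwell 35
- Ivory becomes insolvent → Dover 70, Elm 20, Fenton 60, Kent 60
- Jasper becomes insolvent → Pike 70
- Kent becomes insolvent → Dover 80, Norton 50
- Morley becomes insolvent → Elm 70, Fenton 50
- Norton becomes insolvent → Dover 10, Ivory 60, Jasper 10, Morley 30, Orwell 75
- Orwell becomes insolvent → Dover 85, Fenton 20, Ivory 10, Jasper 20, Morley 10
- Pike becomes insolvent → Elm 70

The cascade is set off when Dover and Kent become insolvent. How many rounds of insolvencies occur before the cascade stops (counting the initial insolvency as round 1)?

Round 1 — Dover, Kent become insolvent (initial).
  Alder: +40 → 40 < 110
  Jasper: +80 → 80 ≥ 60
  Norton: +20+50 → 70 < 120
Round 2 — Jasper becomes insolvent.
  Pike: +70 → 70 < 80
No further insolvencies.

2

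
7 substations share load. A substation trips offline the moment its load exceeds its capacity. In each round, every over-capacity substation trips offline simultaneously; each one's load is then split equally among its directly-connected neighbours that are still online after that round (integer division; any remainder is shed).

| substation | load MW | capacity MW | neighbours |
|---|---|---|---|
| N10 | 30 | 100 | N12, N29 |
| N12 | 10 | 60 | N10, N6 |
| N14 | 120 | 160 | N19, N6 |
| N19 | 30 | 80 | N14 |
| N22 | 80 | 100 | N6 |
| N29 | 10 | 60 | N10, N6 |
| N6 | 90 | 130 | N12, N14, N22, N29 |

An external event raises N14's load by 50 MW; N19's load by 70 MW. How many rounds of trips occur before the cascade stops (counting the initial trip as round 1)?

4

Round 1 — N14 at 170 > 160; N19 at 100 > 80. N14, N19 trip offline.
  N14 sheds 170 MW to N6: 170 each.
    N6: 90+170 = 260 > 130
  N19 sheds 100 MW: no online neighbours, lost.
Round 2 — N6 trips offline.
  N6 sheds 260 MW to N12, N22, N29: 86 each (2 lost).
    N12: 10+86 = 96 > 60
    N22: 80+86 = 166 > 100
    N29: 10+86 = 96 > 60
Round 3 — N12, N22, N29 trip offline.
  N12 sheds 96 MW to N10: 96 each.
    N10: 30+96 = 126 > 100
  N22 sheds 166 MW: no online neighbours, lost.
  N29 sheds 96 MW to N10: 96 each.
    N10: 126+96 = 222 > 100
Round 4 — N10 trips offline.
  N10 sheds 222 MW: no online neighbours, lost.
No further trips.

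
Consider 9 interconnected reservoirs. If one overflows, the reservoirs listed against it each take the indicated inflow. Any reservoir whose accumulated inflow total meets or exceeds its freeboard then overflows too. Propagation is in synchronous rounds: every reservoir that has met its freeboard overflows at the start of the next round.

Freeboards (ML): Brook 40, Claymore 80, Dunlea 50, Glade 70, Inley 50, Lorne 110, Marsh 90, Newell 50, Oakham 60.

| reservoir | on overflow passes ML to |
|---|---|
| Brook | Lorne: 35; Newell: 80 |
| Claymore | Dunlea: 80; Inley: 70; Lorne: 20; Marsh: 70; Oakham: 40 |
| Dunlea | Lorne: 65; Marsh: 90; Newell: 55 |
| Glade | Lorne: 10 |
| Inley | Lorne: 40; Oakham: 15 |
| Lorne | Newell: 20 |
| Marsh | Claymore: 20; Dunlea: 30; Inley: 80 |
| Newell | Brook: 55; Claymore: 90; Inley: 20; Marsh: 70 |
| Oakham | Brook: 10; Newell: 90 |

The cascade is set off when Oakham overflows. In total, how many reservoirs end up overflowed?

Round 1 — Oakham overflows (initial).
  Brook: +10 → 10 < 40
  Newell: +90 → 90 ≥ 50
Round 2 — Newell overflows.
  Brook: +55 → 65 ≥ 40
  Claymore: +90 → 90 ≥ 80
  Inley: +20 → 20 < 50
  Marsh: +70 → 70 < 90
Round 3 — Brook, Claymore overflow.
  Dunlea: +80 → 80 ≥ 50
  Inley: +70 → 90 ≥ 50
  Lorne: +35+20 → 55 < 110
  Marsh: +70 → 140 ≥ 90
Round 4 — Dunlea, Inley, Marsh overflow.
  Lorne: +65+40 → 160 ≥ 110
Round 5 — Lorne overflows.
No further overflows.

8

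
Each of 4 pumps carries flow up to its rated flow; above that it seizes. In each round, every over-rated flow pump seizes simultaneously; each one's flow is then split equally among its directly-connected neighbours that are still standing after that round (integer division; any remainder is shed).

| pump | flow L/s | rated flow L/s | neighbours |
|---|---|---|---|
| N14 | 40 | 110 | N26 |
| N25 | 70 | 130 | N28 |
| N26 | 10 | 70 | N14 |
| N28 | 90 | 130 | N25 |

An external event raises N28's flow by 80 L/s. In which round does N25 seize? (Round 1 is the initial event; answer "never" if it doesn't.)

Round 1 — N28 at 170 > 130. N28 seizes.
  N28 sheds 170 L/s to N25: 170 each.
    N25: 70+170 = 240 > 130
Round 2 — N25 seizes.
  N25 sheds 240 L/s: no online neighbours, lost.
No further seizures.

2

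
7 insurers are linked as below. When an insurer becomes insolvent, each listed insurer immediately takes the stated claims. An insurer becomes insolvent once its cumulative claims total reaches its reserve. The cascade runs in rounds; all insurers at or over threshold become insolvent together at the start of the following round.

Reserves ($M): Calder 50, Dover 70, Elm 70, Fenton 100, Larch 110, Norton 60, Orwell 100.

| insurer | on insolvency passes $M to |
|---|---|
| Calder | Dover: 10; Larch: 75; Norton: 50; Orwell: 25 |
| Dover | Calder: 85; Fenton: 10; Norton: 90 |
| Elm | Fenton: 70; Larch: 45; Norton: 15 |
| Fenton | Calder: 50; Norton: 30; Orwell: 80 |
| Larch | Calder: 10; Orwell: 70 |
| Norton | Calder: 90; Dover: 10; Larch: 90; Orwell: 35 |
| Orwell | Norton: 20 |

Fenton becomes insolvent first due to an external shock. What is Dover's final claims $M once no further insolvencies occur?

Round 1 — Fenton becomes insolvent (initial).
  Calder: +50 → 50 ≥ 50
  Norton: +30 → 30 < 60
  Orwell: +80 → 80 < 100
Round 2 — Calder becomes insolvent.
  Dover: +10 → 10 < 70
  Larch: +75 → 75 < 110
  Norton: +50 → 80 ≥ 60
  Orwell: +25 → 105 ≥ 100
Round 3 — Norton, Orwell become insolvent.
  Dover: +10 → 20 < 70
  Larch: +90 → 165 ≥ 110
Round 4 — Larch becomes insolvent.
No further insolvencies.

20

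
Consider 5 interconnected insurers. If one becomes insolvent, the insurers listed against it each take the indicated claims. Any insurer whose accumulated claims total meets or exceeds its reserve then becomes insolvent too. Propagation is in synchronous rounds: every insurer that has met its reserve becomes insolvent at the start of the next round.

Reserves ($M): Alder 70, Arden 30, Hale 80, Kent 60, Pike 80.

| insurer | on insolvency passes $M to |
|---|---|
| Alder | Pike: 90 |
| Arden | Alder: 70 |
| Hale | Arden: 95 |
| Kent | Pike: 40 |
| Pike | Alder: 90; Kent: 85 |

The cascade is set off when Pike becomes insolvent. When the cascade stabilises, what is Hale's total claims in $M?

0

Round 1 — Pike becomes insolvent (initial).
  Alder: +90 → 90 ≥ 70
  Kent: +85 → 85 ≥ 60
Round 2 — Alder, Kent become insolvent.
No further insolvencies.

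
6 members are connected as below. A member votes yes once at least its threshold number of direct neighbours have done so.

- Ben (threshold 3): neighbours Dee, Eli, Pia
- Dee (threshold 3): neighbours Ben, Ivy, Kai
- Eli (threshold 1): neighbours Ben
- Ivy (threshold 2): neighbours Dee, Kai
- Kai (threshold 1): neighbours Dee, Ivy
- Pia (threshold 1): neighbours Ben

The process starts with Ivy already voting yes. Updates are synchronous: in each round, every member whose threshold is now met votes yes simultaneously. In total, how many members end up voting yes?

2

Round 1 — Ivy votes yes (initial).
Round 2 — checking thresholds:
  Dee: 1 of 3 neighbours < 3, below threshold.
  Kai: 1 of 2 neighbours ≥ 1, votes yes.
Round 3 — no new yes votes; cascade stops.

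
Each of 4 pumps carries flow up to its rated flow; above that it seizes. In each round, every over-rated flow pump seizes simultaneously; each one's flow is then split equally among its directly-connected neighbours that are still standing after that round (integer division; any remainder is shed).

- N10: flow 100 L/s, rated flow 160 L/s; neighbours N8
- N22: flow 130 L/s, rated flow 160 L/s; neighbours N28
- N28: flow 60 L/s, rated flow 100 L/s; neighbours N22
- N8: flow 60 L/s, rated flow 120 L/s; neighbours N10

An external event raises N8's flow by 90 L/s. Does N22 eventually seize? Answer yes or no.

Round 1 — N8 at 150 > 120. N8 seizes.
  N8 sheds 150 L/s to N10: 150 each.
    N10: 100+150 = 250 > 160
Round 2 — N10 seizes.
  N10 sheds 250 L/s: no online neighbours, lost.
No further seizures.

no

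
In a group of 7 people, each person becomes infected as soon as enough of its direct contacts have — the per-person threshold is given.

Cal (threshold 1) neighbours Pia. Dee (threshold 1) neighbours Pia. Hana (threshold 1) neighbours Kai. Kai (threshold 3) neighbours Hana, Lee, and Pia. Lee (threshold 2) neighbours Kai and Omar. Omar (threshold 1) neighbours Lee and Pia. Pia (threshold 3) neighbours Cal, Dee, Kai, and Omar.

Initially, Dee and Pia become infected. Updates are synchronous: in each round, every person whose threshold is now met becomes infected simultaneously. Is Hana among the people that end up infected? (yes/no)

no

Round 1 — Dee, Pia become infected (initial).
Round 2 — checking thresholds:
  Cal: 1 of 1 neighbours ≥ 1, becomes infected.
  Kai: 1 of 3 neighbours < 3, not yet.
  Omar: 1 of 2 neighbours ≥ 1, becomes infected.
Round 3 — no new infections; cascade stops.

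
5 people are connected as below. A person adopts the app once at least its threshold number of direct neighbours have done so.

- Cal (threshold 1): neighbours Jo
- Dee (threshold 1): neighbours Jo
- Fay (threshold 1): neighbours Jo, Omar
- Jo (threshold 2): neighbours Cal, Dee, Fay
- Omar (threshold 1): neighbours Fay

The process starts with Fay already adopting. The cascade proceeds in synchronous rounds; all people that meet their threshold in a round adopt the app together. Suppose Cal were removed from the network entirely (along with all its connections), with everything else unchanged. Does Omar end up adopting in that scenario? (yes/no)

With Cal removed:
Round 1 — Fay adopts the app (initial).
Round 2 — checking thresholds:
  Jo: 1 of 2 neighbours < 2, holds.
  Omar: 1 of 1 neighbours ≥ 1, adopts the app.
Round 3 — no new adoptions; cascade stops.

yes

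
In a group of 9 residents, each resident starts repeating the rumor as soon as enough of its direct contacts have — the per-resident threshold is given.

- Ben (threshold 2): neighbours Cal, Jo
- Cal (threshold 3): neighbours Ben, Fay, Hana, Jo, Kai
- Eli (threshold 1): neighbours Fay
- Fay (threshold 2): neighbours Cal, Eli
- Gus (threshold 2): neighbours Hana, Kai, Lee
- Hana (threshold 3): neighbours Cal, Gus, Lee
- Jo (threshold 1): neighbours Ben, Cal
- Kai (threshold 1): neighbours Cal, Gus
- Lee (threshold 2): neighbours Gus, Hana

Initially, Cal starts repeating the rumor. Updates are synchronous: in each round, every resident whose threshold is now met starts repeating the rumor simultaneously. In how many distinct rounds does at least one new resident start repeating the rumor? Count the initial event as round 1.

3

Round 1 — Cal starts repeating the rumor (initial).
Round 2 — checking thresholds:
  Ben: 1 of 2 neighbours < 2, not yet.
  Fay: 1 of 2 neighbours < 2, not yet.
  Hana: 1 of 3 neighbours < 3, not yet.
  Jo: 1 of 2 neighbours ≥ 1, starts repeating the rumor.
  Kai: 1 of 2 neighbours ≥ 1, starts repeating the rumor.
Round 3 — checking thresholds:
  Ben: 2 of 2 neighbours ≥ 2, starts repeating the rumor.
  Fay: 1 of 2 neighbours < 2, not yet.
  Gus: 1 of 3 neighbours < 2, not yet.
  Hana: 1 of 3 neighbours < 3, not yet.
Round 4 — no new spreads; cascade stops.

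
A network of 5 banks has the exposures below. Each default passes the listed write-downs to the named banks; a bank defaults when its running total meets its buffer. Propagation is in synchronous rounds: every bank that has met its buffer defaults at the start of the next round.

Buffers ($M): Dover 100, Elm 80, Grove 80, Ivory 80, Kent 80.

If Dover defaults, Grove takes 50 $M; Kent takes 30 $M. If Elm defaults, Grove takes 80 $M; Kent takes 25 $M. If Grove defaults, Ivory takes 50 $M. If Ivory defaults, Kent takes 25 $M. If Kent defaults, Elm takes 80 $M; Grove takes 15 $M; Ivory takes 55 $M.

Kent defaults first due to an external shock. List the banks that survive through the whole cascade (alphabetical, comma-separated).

Round 1 — Kent defaults (initial).
  Elm: +80 → 80 ≥ 80
  Grove: +15 → 15 < 80
  Ivory: +55 → 55 < 80
Round 2 — Elm defaults.
  Grove: +80 → 95 ≥ 80
Round 3 — Grove defaults.
  Ivory: +50 → 105 ≥ 80
Round 4 — Ivory defaults.
No further defaults.

Dover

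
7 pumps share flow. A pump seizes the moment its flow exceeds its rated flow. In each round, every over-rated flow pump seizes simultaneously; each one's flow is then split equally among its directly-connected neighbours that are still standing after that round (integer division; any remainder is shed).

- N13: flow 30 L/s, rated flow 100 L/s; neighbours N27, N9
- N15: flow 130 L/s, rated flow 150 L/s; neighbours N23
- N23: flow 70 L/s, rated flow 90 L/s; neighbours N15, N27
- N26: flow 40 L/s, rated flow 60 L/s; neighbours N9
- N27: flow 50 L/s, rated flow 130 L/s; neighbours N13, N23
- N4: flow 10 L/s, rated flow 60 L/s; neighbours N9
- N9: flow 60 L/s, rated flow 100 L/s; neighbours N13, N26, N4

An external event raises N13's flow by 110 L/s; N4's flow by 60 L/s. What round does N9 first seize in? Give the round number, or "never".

Round 1 — N13 at 140 > 100; N4 at 70 > 60. N13, N4 seize.
  N13 sheds 140 L/s to N27, N9: 70 each.
    N27: 50+70 = 120 ≤ 130
    N9: 60+70 = 130 > 100
  N4 sheds 70 L/s to N9: 70 each.
    N9: 130+70 = 200 > 100
Round 2 — N9 seizes.
  N9 sheds 200 L/s to N26: 200 each.
    N26: 40+200 = 240 > 60
Round 3 — N26 seizes.
  N26 sheds 240 L/s: no online neighbours, lost.
No further seizures.

2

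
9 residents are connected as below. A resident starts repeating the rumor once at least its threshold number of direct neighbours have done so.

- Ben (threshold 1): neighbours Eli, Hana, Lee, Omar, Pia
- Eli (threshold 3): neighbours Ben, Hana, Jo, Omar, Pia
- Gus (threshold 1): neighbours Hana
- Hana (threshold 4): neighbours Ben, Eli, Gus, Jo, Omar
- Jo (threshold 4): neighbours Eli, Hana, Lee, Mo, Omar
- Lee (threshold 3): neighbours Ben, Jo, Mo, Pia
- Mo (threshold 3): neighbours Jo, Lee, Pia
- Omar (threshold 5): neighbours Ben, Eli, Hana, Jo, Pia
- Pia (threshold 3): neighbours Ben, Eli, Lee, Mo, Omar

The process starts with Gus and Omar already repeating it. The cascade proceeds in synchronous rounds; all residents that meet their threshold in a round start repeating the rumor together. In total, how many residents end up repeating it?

3

Round 1 — Gus, Omar start repeating the rumor (initial).
Round 2 — checking thresholds:
  Ben: 1 of 5 neighbours ≥ 1, starts repeating the rumor.
  Eli: 1 of 5 neighbours < 3, below threshold.
  Hana: 2 of 5 neighbours < 4, below threshold.
  Jo: 1 of 5 neighbours < 4, below threshold.
  Pia: 1 of 5 neighbours < 3, below threshold.
Round 3 — no new spreads; cascade stops.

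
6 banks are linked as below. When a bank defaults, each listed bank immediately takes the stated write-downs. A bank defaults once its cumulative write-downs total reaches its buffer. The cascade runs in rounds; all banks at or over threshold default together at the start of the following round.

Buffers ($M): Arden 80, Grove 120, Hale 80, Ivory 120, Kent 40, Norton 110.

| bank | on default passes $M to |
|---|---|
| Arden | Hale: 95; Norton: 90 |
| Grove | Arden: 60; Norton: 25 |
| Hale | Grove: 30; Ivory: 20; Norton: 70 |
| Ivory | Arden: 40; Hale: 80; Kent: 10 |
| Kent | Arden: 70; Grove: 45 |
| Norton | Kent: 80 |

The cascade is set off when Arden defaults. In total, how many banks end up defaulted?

Round 1 — Arden defaults (initial).
  Hale: +95 → 95 ≥ 80
  Norton: +90 → 90 < 110
Round 2 — Hale defaults.
  Grove: +30 → 30 < 120
  Ivory: +20 → 20 < 120
  Norton: +70 → 160 ≥ 110
Round 3 — Norton defaults.
  Kent: +80 → 80 ≥ 40
Round 4 — Kent defaults.
  Grove: +45 → 75 < 120
No further defaults.

4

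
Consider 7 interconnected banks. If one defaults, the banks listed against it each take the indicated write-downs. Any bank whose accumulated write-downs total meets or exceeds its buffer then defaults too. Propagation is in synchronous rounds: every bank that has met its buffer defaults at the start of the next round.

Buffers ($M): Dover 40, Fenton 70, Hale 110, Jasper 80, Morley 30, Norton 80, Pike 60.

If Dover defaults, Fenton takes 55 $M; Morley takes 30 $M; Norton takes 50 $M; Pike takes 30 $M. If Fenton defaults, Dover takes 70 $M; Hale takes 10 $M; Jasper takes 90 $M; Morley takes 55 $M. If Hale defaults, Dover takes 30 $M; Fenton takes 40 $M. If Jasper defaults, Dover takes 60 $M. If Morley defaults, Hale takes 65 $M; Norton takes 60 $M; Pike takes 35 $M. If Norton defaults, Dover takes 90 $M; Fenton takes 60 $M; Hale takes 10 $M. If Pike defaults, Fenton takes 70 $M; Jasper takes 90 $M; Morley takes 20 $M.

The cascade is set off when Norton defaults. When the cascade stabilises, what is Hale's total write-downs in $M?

85

Round 1 — Norton defaults (initial).
  Dover: +90 → 90 ≥ 40
  Fenton: +60 → 60 < 70
  Hale: +10 → 10 < 110
Round 2 — Dover defaults.
  Fenton: +55 → 115 ≥ 70
  Morley: +30 → 30 ≥ 30
  Pike: +30 → 30 < 60
Round 3 — Fenton, Morley default.
  Hale: +10+65 → 85 < 110
  Jasper: +90 → 90 ≥ 80
  Pike: +35 → 65 ≥ 60
Round 4 — Jasper, Pike default.
No further defaults.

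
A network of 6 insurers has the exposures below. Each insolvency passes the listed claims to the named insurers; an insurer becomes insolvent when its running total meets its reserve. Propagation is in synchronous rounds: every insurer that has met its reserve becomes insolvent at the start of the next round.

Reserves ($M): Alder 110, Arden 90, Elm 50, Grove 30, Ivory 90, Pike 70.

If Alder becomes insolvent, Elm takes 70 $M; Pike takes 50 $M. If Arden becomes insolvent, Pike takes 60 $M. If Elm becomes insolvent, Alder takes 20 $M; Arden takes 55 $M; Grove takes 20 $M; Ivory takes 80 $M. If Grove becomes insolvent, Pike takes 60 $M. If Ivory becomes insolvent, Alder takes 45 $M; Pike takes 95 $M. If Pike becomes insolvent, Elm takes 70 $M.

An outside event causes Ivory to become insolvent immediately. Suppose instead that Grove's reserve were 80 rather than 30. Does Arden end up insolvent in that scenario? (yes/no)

no

With Grove's reserve at 80:
Round 1 — Ivory becomes insolvent (initial).
  Alder: +45 → 45 < 110
  Pike: +95 → 95 ≥ 70
Round 2 — Pike becomes insolvent.
  Elm: +70 → 70 ≥ 50
Round 3 — Elm becomes insolvent.
  Alder: +20 → 65 < 110
  Arden: +55 → 55 < 90
  Grove: +20 → 20 < 80
No further insolvencies.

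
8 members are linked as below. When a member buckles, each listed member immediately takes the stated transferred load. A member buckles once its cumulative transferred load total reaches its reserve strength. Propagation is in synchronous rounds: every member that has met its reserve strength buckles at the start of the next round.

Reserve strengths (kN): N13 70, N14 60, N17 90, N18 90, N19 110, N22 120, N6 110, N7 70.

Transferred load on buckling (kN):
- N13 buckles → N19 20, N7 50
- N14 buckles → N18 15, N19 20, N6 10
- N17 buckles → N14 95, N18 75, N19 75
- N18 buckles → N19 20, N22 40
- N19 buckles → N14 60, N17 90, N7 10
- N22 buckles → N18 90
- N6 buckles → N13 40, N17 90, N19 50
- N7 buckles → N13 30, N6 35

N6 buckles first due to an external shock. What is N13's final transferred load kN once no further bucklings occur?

Round 1 — N6 buckles (initial).
  N13: +40 → 40 < 70
  N17: +90 → 90 ≥ 90
  N19: +50 → 50 < 110
Round 2 — N17 buckles.
  N14: +95 → 95 ≥ 60
  N18: +75 → 75 < 90
  N19: +75 → 125 ≥ 110
Round 3 — N14, N19 buckle.
  N18: +15 → 90 ≥ 90
  N7: +10 → 10 < 70
Round 4 — N18 buckles.
  N22: +40 → 40 < 120
No further bucklings.

40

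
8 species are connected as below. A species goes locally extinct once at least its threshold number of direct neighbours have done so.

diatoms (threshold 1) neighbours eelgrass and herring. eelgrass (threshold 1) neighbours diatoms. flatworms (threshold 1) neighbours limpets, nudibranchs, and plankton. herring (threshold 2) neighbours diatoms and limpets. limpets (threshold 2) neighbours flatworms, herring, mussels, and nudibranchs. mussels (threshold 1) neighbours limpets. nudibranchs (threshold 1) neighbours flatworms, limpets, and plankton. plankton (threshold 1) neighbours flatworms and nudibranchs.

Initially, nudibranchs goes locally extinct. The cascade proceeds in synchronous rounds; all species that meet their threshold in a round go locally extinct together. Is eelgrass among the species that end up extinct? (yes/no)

no

Round 1 — nudibranchs goes locally extinct (initial).
Round 2 — checking thresholds:
  flatworms: 1 of 3 neighbours ≥ 1, goes locally extinct.
  limpets: 1 of 4 neighbours < 2, below threshold.
  plankton: 1 of 2 neighbours ≥ 1, goes locally extinct.
Round 3 — checking thresholds:
  limpets: 2 of 4 neighbours ≥ 2, goes locally extinct.
Round 4 — checking thresholds:
  herring: 1 of 2 neighbours < 2, below threshold.
  mussels: 1 of 1 neighbours ≥ 1, goes locally extinct.
Round 5 — no new extinctions; cascade stops.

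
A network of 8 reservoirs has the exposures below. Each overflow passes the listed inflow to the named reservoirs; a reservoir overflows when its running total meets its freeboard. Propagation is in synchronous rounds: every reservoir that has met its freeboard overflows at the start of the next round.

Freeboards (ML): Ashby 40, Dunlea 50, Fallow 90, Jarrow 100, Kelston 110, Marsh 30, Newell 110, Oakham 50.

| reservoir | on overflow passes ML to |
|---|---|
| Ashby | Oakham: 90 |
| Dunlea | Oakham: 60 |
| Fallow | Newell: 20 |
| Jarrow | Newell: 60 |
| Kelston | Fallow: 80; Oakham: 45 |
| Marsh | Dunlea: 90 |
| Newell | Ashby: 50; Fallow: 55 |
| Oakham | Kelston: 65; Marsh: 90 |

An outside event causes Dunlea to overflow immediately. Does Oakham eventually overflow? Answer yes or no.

Round 1 — Dunlea overflows (initial).
  Oakham: +60 → 60 ≥ 50
Round 2 — Oakham overflows.
  Kelston: +65 → 65 < 110
  Marsh: +90 → 90 ≥ 30
Round 3 — Marsh overflows.
No further overflows.

yes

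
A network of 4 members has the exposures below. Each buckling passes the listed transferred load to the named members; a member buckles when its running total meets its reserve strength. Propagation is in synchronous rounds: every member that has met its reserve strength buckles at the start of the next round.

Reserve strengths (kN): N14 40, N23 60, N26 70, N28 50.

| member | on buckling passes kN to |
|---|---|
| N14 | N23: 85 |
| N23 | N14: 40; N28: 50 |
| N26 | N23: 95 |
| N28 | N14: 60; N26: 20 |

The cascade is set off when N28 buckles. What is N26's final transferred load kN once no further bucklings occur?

20

Round 1 — N28 buckles (initial).
  N14: +60 → 60 ≥ 40
  N26: +20 → 20 < 70
Round 2 — N14 buckles.
  N23: +85 → 85 ≥ 60
Round 3 — N23 buckles.
No further bucklings.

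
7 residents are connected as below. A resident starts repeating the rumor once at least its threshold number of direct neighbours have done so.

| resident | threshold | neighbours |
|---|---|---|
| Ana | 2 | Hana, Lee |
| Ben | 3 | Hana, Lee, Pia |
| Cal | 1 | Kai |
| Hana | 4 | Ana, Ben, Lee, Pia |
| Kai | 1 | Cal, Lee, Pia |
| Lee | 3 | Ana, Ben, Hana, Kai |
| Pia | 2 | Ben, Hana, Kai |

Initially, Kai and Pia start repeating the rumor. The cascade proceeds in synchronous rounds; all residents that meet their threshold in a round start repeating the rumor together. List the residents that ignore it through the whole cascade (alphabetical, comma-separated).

Ana, Ben, Hana, Lee

Round 1 — Kai, Pia start repeating the rumor (initial).
Round 2 — checking thresholds:
  Ben: 1 of 3 neighbours < 3, not yet.
  Cal: 1 of 1 neighbours ≥ 1, starts repeating the rumor.
  Hana: 1 of 4 neighbours < 4, not yet.
  Lee: 1 of 4 neighbours < 3, not yet.
Round 3 — no new spreads; cascade stops.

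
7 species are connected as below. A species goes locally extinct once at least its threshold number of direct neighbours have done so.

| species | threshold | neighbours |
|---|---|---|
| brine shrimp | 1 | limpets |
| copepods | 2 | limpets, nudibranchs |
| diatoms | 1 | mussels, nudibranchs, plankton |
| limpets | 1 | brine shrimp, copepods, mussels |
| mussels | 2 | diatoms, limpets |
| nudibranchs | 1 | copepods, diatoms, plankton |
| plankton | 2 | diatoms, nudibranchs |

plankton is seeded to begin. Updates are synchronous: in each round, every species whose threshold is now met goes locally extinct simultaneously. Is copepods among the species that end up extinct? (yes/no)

no

Round 1 — plankton goes locally extinct (initial).
Round 2 — checking thresholds:
  diatoms: 1 of 3 neighbours ≥ 1, goes locally extinct.
  nudibranchs: 1 of 3 neighbours ≥ 1, goes locally extinct.
Round 3 — no new extinctions; cascade stops.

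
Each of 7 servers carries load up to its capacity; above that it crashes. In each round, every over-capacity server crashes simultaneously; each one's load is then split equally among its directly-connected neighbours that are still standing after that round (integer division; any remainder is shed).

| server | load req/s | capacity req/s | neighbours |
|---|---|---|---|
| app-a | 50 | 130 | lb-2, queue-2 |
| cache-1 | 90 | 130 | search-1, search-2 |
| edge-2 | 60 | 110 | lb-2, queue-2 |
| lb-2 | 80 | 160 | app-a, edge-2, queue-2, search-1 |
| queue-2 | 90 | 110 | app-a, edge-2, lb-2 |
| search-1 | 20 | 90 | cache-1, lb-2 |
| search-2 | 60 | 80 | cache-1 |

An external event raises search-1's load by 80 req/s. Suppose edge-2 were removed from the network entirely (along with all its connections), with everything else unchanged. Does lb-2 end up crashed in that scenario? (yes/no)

no

With edge-2 removed:
Round 1 — search-1 at 100 > 90. search-1 crashes.
  search-1 sheds 100 req/s to cache-1, lb-2: 50 each.
    cache-1: 90+50 = 140 > 130
    lb-2: 80+50 = 130 ≤ 160
Round 2 — cache-1 crashes.
  cache-1 sheds 140 req/s to search-2: 140 each.
    search-2: 60+140 = 200 > 80
Round 3 — search-2 crashes.
  search-2 sheds 200 req/s: no online neighbours, lost.
No further crashes.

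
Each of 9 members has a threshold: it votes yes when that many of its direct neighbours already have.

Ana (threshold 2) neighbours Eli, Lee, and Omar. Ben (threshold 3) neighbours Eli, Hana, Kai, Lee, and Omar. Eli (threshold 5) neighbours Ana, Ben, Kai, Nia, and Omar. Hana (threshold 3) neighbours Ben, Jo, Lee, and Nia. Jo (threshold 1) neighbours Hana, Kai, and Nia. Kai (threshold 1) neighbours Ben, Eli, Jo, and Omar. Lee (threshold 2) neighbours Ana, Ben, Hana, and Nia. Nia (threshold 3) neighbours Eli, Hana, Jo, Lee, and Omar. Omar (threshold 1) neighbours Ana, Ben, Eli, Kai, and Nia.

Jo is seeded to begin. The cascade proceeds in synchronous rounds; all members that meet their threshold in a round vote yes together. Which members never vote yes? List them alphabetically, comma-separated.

Ana, Ben, Eli, Hana, Lee, Nia

Round 1 — Jo votes yes (initial).
Round 2 — checking thresholds:
  Hana: 1 of 4 neighbours < 3, holds.
  Kai: 1 of 4 neighbours ≥ 1, votes yes.
  Nia: 1 of 5 neighbours < 3, holds.
Round 3 — checking thresholds:
  Ben: 1 of 5 neighbours < 3, holds.
  Eli: 1 of 5 neighbours < 5, holds.
  Hana: 1 of 4 neighbours < 3, holds.
  Nia: 1 of 5 neighbours < 3, holds.
  Omar: 1 of 5 neighbours ≥ 1, votes yes.
Round 4 — no new yes votes; cascade stops.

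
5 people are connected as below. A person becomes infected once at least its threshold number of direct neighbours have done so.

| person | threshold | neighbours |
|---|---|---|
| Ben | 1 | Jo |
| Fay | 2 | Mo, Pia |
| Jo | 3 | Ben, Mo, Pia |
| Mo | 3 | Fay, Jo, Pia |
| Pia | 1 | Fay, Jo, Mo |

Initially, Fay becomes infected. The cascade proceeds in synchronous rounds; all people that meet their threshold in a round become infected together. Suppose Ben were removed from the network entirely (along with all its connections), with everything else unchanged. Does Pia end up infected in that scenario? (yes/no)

With Ben removed:
Round 1 — Fay becomes infected (initial).
Round 2 — checking thresholds:
  Mo: 1 of 3 neighbours < 3, holds.
  Pia: 1 of 3 neighbours ≥ 1, becomes infected.
Round 3 — no new infections; cascade stops.

yes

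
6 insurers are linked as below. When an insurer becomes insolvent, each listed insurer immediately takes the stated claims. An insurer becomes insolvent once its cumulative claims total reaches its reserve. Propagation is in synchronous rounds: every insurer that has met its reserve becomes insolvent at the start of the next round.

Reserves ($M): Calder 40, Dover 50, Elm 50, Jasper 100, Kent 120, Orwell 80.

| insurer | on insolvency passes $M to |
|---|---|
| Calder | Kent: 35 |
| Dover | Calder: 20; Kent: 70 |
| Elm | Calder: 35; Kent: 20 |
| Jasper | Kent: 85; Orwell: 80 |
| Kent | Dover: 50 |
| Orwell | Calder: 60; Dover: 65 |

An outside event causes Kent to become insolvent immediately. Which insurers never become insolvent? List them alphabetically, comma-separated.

Calder, Elm, Jasper, Orwell

Round 1 — Kent becomes insolvent (initial).
  Dover: +50 → 50 ≥ 50
Round 2 — Dover becomes insolvent.
  Calder: +20 → 20 < 40
No further insolvencies.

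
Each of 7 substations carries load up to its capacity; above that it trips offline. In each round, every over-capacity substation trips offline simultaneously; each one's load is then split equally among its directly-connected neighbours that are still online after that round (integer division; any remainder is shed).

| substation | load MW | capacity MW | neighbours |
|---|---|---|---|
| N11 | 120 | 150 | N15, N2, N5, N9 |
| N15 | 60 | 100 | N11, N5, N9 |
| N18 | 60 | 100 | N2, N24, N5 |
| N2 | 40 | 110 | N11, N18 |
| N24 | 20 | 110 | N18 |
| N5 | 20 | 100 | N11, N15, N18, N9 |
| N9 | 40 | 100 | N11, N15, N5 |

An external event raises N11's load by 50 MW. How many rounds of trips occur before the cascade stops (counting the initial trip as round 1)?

5

Round 1 — N11 at 170 > 150. N11 trips offline.
  N11 sheds 170 MW to N15, N2, N5, N9: 42 each (2 lost).
    N15: 60+42 = 102 > 100
    N2: 40+42 = 82 ≤ 110
    N5: 20+42 = 62 ≤ 100
    N9: 40+42 = 82 ≤ 100
Round 2 — N15 trips offline.
  N15 sheds 102 MW to N5, N9: 51 each.
    N5: 62+51 = 113 > 100
    N9: 82+51 = 133 > 100
Round 3 — N5, N9 trip offline.
  N5 sheds 113 MW to N18: 113 each.
    N18: 60+113 = 173 > 100
  N9 sheds 133 MW: no online neighbours, lost.
Round 4 — N18 trips offline.
  N18 sheds 173 MW to N2, N24: 86 each (1 lost).
    N2: 82+86 = 168 > 110
    N24: 20+86 = 106 ≤ 110
Round 5 — N2 trips offline.
  N2 sheds 168 MW: no online neighbours, lost.
No further trips.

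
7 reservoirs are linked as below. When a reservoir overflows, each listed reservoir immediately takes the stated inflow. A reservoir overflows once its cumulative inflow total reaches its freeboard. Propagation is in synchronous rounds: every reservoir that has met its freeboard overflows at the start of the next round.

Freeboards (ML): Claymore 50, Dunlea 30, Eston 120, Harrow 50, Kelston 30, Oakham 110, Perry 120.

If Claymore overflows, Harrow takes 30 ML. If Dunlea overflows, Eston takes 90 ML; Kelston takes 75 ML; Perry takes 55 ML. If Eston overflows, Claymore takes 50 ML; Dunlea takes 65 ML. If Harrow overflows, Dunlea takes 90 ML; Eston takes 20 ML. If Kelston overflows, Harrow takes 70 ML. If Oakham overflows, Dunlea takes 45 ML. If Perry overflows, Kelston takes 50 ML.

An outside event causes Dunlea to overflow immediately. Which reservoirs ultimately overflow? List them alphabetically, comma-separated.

Dunlea, Harrow, Kelston

Round 1 — Dunlea overflows (initial).
  Eston: +90 → 90 < 120
  Kelston: +75 → 75 ≥ 30
  Perry: +55 → 55 < 120
Round 2 — Kelston overflows.
  Harrow: +70 → 70 ≥ 50
Round 3 — Harrow overflows.
  Eston: +20 → 110 < 120
No further overflows.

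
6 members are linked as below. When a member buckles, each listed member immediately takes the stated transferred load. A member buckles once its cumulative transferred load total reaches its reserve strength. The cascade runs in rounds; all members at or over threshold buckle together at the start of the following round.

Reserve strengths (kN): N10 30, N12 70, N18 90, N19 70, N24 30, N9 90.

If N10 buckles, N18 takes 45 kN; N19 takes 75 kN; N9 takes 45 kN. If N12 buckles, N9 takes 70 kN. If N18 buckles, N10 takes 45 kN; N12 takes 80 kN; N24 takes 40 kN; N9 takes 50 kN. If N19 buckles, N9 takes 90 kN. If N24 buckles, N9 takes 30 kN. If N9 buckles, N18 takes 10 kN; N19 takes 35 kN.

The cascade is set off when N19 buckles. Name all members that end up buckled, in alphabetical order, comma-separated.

N19, N9

Round 1 — N19 buckles (initial).
  N9: +90 → 90 ≥ 90
Round 2 — N9 buckles.
  N18: +10 → 10 < 90
No further bucklings.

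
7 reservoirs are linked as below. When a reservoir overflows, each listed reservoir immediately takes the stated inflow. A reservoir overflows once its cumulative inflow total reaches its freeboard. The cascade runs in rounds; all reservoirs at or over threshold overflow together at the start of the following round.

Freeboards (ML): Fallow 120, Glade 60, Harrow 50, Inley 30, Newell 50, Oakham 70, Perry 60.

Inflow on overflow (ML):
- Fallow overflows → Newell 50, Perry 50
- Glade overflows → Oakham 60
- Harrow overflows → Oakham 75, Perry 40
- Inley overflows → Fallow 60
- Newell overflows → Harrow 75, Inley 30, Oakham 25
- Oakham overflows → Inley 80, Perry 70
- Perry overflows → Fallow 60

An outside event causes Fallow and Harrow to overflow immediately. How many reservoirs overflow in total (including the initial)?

6

Round 1 — Fallow, Harrow overflow (initial).
  Newell: +50 → 50 ≥ 50
  Oakham: +75 → 75 ≥ 70
  Perry: +50+40 → 90 ≥ 60
Round 2 — Newell, Oakham, Perry overflow.
  Inley: +30+80 → 110 ≥ 30
Round 3 — Inley overflows.
No further overflows.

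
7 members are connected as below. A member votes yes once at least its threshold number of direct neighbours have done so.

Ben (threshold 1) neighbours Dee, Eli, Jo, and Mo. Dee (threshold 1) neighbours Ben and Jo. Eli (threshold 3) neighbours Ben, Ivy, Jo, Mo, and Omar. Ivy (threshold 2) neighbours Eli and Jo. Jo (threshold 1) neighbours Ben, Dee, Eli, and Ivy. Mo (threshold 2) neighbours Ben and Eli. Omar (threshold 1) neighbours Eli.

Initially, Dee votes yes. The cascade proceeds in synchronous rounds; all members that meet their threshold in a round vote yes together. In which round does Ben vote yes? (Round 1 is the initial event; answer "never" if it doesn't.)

Round 1 — Dee votes yes (initial).
Round 2 — checking thresholds:
  Ben: 1 of 4 neighbours ≥ 1, votes yes.
  Jo: 1 of 4 neighbours ≥ 1, votes yes.
Round 3 — no new yes votes; cascade stops.

2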